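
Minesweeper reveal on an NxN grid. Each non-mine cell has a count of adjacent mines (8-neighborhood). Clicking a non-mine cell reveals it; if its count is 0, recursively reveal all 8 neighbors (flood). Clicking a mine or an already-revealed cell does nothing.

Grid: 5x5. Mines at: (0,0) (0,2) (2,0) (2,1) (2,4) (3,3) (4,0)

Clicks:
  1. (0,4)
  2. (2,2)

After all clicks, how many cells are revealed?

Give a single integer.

Answer: 5

Derivation:
Click 1 (0,4) count=0: revealed 4 new [(0,3) (0,4) (1,3) (1,4)] -> total=4
Click 2 (2,2) count=2: revealed 1 new [(2,2)] -> total=5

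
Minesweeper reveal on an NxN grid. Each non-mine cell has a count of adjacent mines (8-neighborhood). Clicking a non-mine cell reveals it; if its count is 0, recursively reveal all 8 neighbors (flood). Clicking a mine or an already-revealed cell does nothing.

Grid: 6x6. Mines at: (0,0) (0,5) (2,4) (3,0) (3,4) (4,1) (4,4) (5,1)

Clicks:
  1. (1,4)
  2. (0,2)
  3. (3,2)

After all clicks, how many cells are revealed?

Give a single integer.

Answer: 14

Derivation:
Click 1 (1,4) count=2: revealed 1 new [(1,4)] -> total=1
Click 2 (0,2) count=0: revealed 13 new [(0,1) (0,2) (0,3) (0,4) (1,1) (1,2) (1,3) (2,1) (2,2) (2,3) (3,1) (3,2) (3,3)] -> total=14
Click 3 (3,2) count=1: revealed 0 new [(none)] -> total=14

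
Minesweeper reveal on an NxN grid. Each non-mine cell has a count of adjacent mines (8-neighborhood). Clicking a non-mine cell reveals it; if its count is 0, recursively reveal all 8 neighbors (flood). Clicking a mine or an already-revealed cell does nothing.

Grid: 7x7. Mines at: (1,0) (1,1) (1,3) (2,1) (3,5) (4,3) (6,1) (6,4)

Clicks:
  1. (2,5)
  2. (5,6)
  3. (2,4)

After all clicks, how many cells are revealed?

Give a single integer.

Answer: 8

Derivation:
Click 1 (2,5) count=1: revealed 1 new [(2,5)] -> total=1
Click 2 (5,6) count=0: revealed 6 new [(4,5) (4,6) (5,5) (5,6) (6,5) (6,6)] -> total=7
Click 3 (2,4) count=2: revealed 1 new [(2,4)] -> total=8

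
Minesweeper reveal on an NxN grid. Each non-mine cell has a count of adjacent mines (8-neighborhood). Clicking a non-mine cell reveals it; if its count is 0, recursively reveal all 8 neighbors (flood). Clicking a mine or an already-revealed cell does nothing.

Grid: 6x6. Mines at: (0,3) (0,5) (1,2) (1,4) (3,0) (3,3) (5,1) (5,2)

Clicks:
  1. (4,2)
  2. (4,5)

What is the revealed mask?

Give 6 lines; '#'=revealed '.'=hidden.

Answer: ......
......
....##
....##
..####
...###

Derivation:
Click 1 (4,2) count=3: revealed 1 new [(4,2)] -> total=1
Click 2 (4,5) count=0: revealed 10 new [(2,4) (2,5) (3,4) (3,5) (4,3) (4,4) (4,5) (5,3) (5,4) (5,5)] -> total=11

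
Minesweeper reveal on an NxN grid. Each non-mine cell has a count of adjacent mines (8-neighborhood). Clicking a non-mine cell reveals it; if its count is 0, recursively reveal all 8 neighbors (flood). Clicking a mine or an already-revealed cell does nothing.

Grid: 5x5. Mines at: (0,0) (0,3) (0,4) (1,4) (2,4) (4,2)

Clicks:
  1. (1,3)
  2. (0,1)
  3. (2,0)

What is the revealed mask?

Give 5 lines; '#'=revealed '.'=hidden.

Answer: .#...
####.
####.
####.
##...

Derivation:
Click 1 (1,3) count=4: revealed 1 new [(1,3)] -> total=1
Click 2 (0,1) count=1: revealed 1 new [(0,1)] -> total=2
Click 3 (2,0) count=0: revealed 13 new [(1,0) (1,1) (1,2) (2,0) (2,1) (2,2) (2,3) (3,0) (3,1) (3,2) (3,3) (4,0) (4,1)] -> total=15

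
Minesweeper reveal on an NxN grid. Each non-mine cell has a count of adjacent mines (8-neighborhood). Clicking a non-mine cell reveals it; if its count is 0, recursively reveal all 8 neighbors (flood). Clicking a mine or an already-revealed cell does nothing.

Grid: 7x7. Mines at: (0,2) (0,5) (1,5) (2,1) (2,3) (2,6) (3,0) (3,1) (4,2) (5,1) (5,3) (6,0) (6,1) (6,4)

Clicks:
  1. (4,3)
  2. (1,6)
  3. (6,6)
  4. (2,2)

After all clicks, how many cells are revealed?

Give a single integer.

Answer: 14

Derivation:
Click 1 (4,3) count=2: revealed 1 new [(4,3)] -> total=1
Click 2 (1,6) count=3: revealed 1 new [(1,6)] -> total=2
Click 3 (6,6) count=0: revealed 11 new [(3,4) (3,5) (3,6) (4,4) (4,5) (4,6) (5,4) (5,5) (5,6) (6,5) (6,6)] -> total=13
Click 4 (2,2) count=3: revealed 1 new [(2,2)] -> total=14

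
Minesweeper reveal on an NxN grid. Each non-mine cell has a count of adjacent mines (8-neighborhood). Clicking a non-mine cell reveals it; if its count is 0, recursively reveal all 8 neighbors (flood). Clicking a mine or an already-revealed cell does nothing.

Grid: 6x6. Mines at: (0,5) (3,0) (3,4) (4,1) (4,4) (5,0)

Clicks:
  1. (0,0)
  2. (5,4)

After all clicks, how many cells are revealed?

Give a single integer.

Answer: 19

Derivation:
Click 1 (0,0) count=0: revealed 18 new [(0,0) (0,1) (0,2) (0,3) (0,4) (1,0) (1,1) (1,2) (1,3) (1,4) (2,0) (2,1) (2,2) (2,3) (2,4) (3,1) (3,2) (3,3)] -> total=18
Click 2 (5,4) count=1: revealed 1 new [(5,4)] -> total=19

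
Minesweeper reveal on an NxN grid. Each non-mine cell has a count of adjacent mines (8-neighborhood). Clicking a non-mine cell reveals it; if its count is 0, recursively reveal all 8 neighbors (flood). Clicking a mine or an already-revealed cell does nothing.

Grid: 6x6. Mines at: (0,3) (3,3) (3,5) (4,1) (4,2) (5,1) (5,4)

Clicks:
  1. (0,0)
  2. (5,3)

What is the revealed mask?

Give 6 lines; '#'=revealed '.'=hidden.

Answer: ###...
###...
###...
###...
......
...#..

Derivation:
Click 1 (0,0) count=0: revealed 12 new [(0,0) (0,1) (0,2) (1,0) (1,1) (1,2) (2,0) (2,1) (2,2) (3,0) (3,1) (3,2)] -> total=12
Click 2 (5,3) count=2: revealed 1 new [(5,3)] -> total=13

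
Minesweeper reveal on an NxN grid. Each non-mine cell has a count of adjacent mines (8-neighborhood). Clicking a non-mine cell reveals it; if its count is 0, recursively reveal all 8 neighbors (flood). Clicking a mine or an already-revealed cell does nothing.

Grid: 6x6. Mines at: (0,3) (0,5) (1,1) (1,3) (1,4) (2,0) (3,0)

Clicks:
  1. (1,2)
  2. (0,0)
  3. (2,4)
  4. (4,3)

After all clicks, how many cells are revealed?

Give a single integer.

Answer: 24

Derivation:
Click 1 (1,2) count=3: revealed 1 new [(1,2)] -> total=1
Click 2 (0,0) count=1: revealed 1 new [(0,0)] -> total=2
Click 3 (2,4) count=2: revealed 1 new [(2,4)] -> total=3
Click 4 (4,3) count=0: revealed 21 new [(2,1) (2,2) (2,3) (2,5) (3,1) (3,2) (3,3) (3,4) (3,5) (4,0) (4,1) (4,2) (4,3) (4,4) (4,5) (5,0) (5,1) (5,2) (5,3) (5,4) (5,5)] -> total=24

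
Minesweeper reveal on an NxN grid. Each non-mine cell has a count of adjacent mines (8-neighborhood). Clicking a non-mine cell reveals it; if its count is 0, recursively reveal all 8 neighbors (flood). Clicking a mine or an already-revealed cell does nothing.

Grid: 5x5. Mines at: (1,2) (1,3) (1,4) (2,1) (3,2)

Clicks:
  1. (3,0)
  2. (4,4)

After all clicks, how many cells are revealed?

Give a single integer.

Click 1 (3,0) count=1: revealed 1 new [(3,0)] -> total=1
Click 2 (4,4) count=0: revealed 6 new [(2,3) (2,4) (3,3) (3,4) (4,3) (4,4)] -> total=7

Answer: 7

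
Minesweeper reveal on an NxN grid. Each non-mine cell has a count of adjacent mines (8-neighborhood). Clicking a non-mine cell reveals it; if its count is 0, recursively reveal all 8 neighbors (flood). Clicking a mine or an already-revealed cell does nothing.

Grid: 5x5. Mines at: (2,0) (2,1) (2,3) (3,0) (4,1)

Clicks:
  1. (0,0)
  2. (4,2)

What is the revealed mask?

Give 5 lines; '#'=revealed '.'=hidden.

Answer: #####
#####
.....
.....
..#..

Derivation:
Click 1 (0,0) count=0: revealed 10 new [(0,0) (0,1) (0,2) (0,3) (0,4) (1,0) (1,1) (1,2) (1,3) (1,4)] -> total=10
Click 2 (4,2) count=1: revealed 1 new [(4,2)] -> total=11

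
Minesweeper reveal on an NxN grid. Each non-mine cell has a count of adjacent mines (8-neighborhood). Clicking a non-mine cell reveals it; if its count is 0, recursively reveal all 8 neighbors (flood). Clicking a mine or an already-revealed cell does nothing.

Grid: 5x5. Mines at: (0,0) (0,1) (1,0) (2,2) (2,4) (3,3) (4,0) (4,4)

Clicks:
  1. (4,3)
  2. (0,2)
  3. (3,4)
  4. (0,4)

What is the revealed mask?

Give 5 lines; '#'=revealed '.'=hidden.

Click 1 (4,3) count=2: revealed 1 new [(4,3)] -> total=1
Click 2 (0,2) count=1: revealed 1 new [(0,2)] -> total=2
Click 3 (3,4) count=3: revealed 1 new [(3,4)] -> total=3
Click 4 (0,4) count=0: revealed 5 new [(0,3) (0,4) (1,2) (1,3) (1,4)] -> total=8

Answer: ..###
..###
.....
....#
...#.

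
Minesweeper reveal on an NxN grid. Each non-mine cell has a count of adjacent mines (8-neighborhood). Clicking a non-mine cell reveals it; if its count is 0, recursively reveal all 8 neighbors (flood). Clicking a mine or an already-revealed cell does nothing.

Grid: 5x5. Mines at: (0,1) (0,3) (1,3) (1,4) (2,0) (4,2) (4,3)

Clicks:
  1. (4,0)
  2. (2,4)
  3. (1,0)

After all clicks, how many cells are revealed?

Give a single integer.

Click 1 (4,0) count=0: revealed 4 new [(3,0) (3,1) (4,0) (4,1)] -> total=4
Click 2 (2,4) count=2: revealed 1 new [(2,4)] -> total=5
Click 3 (1,0) count=2: revealed 1 new [(1,0)] -> total=6

Answer: 6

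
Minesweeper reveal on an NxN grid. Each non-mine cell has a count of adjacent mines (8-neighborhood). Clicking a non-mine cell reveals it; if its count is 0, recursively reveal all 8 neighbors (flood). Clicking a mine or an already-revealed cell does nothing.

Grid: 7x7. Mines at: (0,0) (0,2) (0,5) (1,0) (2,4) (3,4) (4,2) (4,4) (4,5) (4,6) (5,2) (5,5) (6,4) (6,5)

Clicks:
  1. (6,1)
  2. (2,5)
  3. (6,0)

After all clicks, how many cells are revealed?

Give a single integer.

Answer: 11

Derivation:
Click 1 (6,1) count=1: revealed 1 new [(6,1)] -> total=1
Click 2 (2,5) count=2: revealed 1 new [(2,5)] -> total=2
Click 3 (6,0) count=0: revealed 9 new [(2,0) (2,1) (3,0) (3,1) (4,0) (4,1) (5,0) (5,1) (6,0)] -> total=11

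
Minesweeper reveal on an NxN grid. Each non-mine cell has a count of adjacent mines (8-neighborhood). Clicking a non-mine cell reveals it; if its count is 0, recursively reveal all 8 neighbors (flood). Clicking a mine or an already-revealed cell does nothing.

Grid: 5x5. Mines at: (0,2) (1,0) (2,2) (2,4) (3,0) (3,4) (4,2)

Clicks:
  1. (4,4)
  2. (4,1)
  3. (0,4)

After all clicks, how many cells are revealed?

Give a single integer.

Answer: 6

Derivation:
Click 1 (4,4) count=1: revealed 1 new [(4,4)] -> total=1
Click 2 (4,1) count=2: revealed 1 new [(4,1)] -> total=2
Click 3 (0,4) count=0: revealed 4 new [(0,3) (0,4) (1,3) (1,4)] -> total=6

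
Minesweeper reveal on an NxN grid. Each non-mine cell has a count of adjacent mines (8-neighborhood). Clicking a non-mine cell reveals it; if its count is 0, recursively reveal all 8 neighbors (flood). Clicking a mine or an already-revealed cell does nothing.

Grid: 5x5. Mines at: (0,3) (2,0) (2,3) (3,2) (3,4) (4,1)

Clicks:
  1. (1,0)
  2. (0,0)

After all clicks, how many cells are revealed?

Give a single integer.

Click 1 (1,0) count=1: revealed 1 new [(1,0)] -> total=1
Click 2 (0,0) count=0: revealed 5 new [(0,0) (0,1) (0,2) (1,1) (1,2)] -> total=6

Answer: 6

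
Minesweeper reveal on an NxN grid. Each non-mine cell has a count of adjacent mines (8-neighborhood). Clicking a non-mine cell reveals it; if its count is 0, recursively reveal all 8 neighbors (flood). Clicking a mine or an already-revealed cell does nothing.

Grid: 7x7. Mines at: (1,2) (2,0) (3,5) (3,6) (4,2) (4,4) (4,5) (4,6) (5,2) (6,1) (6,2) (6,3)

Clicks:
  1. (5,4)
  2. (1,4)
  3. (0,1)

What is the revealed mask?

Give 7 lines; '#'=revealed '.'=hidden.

Click 1 (5,4) count=3: revealed 1 new [(5,4)] -> total=1
Click 2 (1,4) count=0: revealed 12 new [(0,3) (0,4) (0,5) (0,6) (1,3) (1,4) (1,5) (1,6) (2,3) (2,4) (2,5) (2,6)] -> total=13
Click 3 (0,1) count=1: revealed 1 new [(0,1)] -> total=14

Answer: .#.####
...####
...####
.......
.......
....#..
.......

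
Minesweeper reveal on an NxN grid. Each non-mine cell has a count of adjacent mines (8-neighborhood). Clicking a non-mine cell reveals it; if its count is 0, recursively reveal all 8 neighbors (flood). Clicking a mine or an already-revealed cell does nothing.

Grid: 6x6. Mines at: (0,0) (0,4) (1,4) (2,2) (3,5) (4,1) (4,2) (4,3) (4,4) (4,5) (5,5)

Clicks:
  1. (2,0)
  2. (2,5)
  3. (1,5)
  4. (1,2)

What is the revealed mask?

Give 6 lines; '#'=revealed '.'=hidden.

Click 1 (2,0) count=0: revealed 6 new [(1,0) (1,1) (2,0) (2,1) (3,0) (3,1)] -> total=6
Click 2 (2,5) count=2: revealed 1 new [(2,5)] -> total=7
Click 3 (1,5) count=2: revealed 1 new [(1,5)] -> total=8
Click 4 (1,2) count=1: revealed 1 new [(1,2)] -> total=9

Answer: ......
###..#
##...#
##....
......
......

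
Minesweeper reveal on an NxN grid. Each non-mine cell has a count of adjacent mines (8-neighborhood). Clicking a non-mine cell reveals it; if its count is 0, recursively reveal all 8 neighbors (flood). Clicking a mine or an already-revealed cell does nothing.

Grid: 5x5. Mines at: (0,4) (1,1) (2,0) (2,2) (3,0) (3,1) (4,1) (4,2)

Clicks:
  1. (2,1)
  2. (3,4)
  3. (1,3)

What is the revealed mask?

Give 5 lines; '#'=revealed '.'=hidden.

Click 1 (2,1) count=5: revealed 1 new [(2,1)] -> total=1
Click 2 (3,4) count=0: revealed 8 new [(1,3) (1,4) (2,3) (2,4) (3,3) (3,4) (4,3) (4,4)] -> total=9
Click 3 (1,3) count=2: revealed 0 new [(none)] -> total=9

Answer: .....
...##
.#.##
...##
...##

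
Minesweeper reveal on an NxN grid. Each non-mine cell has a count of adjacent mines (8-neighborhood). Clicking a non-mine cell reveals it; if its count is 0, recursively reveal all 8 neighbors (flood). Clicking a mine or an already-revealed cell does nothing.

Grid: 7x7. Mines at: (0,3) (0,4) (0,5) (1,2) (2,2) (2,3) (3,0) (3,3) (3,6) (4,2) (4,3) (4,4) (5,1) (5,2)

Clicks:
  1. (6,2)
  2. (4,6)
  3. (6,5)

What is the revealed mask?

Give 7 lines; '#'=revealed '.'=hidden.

Answer: .......
.......
.......
.......
.....##
...####
..#####

Derivation:
Click 1 (6,2) count=2: revealed 1 new [(6,2)] -> total=1
Click 2 (4,6) count=1: revealed 1 new [(4,6)] -> total=2
Click 3 (6,5) count=0: revealed 9 new [(4,5) (5,3) (5,4) (5,5) (5,6) (6,3) (6,4) (6,5) (6,6)] -> total=11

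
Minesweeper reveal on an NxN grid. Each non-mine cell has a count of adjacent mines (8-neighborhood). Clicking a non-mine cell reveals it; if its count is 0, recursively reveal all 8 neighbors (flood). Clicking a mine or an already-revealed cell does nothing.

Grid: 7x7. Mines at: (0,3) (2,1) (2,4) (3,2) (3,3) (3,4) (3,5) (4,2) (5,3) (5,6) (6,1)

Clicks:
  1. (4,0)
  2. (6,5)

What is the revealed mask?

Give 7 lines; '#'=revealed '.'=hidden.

Answer: .......
.......
.......
##.....
##.....
##.....
.....#.

Derivation:
Click 1 (4,0) count=0: revealed 6 new [(3,0) (3,1) (4,0) (4,1) (5,0) (5,1)] -> total=6
Click 2 (6,5) count=1: revealed 1 new [(6,5)] -> total=7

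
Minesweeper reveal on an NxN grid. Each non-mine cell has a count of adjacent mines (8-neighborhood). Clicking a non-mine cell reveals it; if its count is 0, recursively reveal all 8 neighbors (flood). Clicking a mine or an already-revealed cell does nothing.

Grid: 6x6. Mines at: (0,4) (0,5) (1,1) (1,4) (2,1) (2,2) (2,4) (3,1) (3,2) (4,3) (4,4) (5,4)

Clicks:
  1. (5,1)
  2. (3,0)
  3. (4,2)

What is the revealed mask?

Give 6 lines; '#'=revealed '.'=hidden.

Click 1 (5,1) count=0: revealed 6 new [(4,0) (4,1) (4,2) (5,0) (5,1) (5,2)] -> total=6
Click 2 (3,0) count=2: revealed 1 new [(3,0)] -> total=7
Click 3 (4,2) count=3: revealed 0 new [(none)] -> total=7

Answer: ......
......
......
#.....
###...
###...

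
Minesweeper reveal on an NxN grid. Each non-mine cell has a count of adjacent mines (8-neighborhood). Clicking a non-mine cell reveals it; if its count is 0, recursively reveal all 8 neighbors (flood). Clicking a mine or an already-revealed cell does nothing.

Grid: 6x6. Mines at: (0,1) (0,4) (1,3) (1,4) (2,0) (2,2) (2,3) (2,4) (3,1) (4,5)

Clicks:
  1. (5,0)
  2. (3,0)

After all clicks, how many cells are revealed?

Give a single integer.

Click 1 (5,0) count=0: revealed 13 new [(3,2) (3,3) (3,4) (4,0) (4,1) (4,2) (4,3) (4,4) (5,0) (5,1) (5,2) (5,3) (5,4)] -> total=13
Click 2 (3,0) count=2: revealed 1 new [(3,0)] -> total=14

Answer: 14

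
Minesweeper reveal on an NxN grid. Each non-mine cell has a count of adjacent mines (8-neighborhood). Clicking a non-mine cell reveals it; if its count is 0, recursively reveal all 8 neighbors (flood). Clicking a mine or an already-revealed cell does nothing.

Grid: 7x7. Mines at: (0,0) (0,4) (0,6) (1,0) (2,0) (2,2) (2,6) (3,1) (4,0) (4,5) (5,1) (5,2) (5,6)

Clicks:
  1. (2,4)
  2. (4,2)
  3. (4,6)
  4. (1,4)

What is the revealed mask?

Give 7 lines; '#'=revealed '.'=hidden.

Answer: .......
...###.
...###.
...###.
..#...#
.......
.......

Derivation:
Click 1 (2,4) count=0: revealed 9 new [(1,3) (1,4) (1,5) (2,3) (2,4) (2,5) (3,3) (3,4) (3,5)] -> total=9
Click 2 (4,2) count=3: revealed 1 new [(4,2)] -> total=10
Click 3 (4,6) count=2: revealed 1 new [(4,6)] -> total=11
Click 4 (1,4) count=1: revealed 0 new [(none)] -> total=11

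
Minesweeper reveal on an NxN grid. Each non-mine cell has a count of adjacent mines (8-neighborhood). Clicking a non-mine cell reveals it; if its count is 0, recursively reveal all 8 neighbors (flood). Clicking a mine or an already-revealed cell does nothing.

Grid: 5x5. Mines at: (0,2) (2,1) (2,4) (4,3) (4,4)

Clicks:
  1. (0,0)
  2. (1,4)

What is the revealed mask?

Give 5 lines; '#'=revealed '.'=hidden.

Click 1 (0,0) count=0: revealed 4 new [(0,0) (0,1) (1,0) (1,1)] -> total=4
Click 2 (1,4) count=1: revealed 1 new [(1,4)] -> total=5

Answer: ##...
##..#
.....
.....
.....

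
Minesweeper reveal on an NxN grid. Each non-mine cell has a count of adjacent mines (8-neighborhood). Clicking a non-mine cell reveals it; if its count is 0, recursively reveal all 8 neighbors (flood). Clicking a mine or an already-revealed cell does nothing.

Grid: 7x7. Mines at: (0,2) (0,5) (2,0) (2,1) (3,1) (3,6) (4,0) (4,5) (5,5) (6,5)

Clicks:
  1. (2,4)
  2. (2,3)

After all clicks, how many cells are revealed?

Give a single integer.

Click 1 (2,4) count=0: revealed 26 new [(1,2) (1,3) (1,4) (1,5) (2,2) (2,3) (2,4) (2,5) (3,2) (3,3) (3,4) (3,5) (4,1) (4,2) (4,3) (4,4) (5,0) (5,1) (5,2) (5,3) (5,4) (6,0) (6,1) (6,2) (6,3) (6,4)] -> total=26
Click 2 (2,3) count=0: revealed 0 new [(none)] -> total=26

Answer: 26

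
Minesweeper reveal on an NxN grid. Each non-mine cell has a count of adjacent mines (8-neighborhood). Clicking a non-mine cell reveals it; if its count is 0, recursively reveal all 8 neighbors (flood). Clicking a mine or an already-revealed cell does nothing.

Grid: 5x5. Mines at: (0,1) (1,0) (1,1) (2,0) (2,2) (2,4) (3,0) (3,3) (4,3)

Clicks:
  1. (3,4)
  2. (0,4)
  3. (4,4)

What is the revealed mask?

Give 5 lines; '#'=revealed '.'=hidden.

Answer: ..###
..###
.....
....#
....#

Derivation:
Click 1 (3,4) count=3: revealed 1 new [(3,4)] -> total=1
Click 2 (0,4) count=0: revealed 6 new [(0,2) (0,3) (0,4) (1,2) (1,3) (1,4)] -> total=7
Click 3 (4,4) count=2: revealed 1 new [(4,4)] -> total=8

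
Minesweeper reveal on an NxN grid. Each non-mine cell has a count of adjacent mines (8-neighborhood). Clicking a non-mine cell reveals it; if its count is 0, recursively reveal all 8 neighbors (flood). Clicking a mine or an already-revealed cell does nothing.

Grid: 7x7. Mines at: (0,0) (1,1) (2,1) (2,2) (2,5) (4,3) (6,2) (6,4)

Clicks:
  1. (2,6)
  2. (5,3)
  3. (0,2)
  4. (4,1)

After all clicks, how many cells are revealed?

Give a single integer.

Answer: 14

Derivation:
Click 1 (2,6) count=1: revealed 1 new [(2,6)] -> total=1
Click 2 (5,3) count=3: revealed 1 new [(5,3)] -> total=2
Click 3 (0,2) count=1: revealed 1 new [(0,2)] -> total=3
Click 4 (4,1) count=0: revealed 11 new [(3,0) (3,1) (3,2) (4,0) (4,1) (4,2) (5,0) (5,1) (5,2) (6,0) (6,1)] -> total=14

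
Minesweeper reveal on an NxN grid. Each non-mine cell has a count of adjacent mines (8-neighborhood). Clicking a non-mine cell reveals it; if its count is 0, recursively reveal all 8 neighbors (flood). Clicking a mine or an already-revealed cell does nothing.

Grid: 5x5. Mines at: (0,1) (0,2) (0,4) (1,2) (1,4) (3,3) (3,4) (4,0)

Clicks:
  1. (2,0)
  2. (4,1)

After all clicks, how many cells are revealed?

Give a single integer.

Answer: 7

Derivation:
Click 1 (2,0) count=0: revealed 6 new [(1,0) (1,1) (2,0) (2,1) (3,0) (3,1)] -> total=6
Click 2 (4,1) count=1: revealed 1 new [(4,1)] -> total=7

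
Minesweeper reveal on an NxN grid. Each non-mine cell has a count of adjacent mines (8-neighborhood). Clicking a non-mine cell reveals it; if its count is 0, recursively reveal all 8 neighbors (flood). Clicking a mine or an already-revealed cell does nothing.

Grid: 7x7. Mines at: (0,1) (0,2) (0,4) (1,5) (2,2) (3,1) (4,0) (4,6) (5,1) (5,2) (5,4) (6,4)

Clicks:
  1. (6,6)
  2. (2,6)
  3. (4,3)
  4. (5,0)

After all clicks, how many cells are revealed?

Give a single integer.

Answer: 7

Derivation:
Click 1 (6,6) count=0: revealed 4 new [(5,5) (5,6) (6,5) (6,6)] -> total=4
Click 2 (2,6) count=1: revealed 1 new [(2,6)] -> total=5
Click 3 (4,3) count=2: revealed 1 new [(4,3)] -> total=6
Click 4 (5,0) count=2: revealed 1 new [(5,0)] -> total=7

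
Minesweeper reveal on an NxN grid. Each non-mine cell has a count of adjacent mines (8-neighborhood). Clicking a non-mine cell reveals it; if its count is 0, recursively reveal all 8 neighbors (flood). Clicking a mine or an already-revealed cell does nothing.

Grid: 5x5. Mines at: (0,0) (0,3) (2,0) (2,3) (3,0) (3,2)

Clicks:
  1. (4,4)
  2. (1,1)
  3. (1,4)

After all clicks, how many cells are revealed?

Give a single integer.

Click 1 (4,4) count=0: revealed 4 new [(3,3) (3,4) (4,3) (4,4)] -> total=4
Click 2 (1,1) count=2: revealed 1 new [(1,1)] -> total=5
Click 3 (1,4) count=2: revealed 1 new [(1,4)] -> total=6

Answer: 6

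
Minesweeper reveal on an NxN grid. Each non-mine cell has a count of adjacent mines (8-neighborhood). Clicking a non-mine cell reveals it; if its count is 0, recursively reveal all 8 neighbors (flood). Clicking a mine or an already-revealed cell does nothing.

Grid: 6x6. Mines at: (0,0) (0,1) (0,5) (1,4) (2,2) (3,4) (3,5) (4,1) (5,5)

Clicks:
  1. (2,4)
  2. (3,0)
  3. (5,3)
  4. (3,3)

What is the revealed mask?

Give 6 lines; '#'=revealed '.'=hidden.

Answer: ......
......
....#.
#..#..
..###.
..###.

Derivation:
Click 1 (2,4) count=3: revealed 1 new [(2,4)] -> total=1
Click 2 (3,0) count=1: revealed 1 new [(3,0)] -> total=2
Click 3 (5,3) count=0: revealed 6 new [(4,2) (4,3) (4,4) (5,2) (5,3) (5,4)] -> total=8
Click 4 (3,3) count=2: revealed 1 new [(3,3)] -> total=9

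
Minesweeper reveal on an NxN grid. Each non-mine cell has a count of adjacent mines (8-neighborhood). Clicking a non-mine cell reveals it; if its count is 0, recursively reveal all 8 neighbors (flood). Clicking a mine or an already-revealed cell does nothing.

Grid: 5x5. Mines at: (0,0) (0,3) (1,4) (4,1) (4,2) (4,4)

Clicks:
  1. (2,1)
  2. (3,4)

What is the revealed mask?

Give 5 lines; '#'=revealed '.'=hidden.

Answer: .....
####.
####.
#####
.....

Derivation:
Click 1 (2,1) count=0: revealed 12 new [(1,0) (1,1) (1,2) (1,3) (2,0) (2,1) (2,2) (2,3) (3,0) (3,1) (3,2) (3,3)] -> total=12
Click 2 (3,4) count=1: revealed 1 new [(3,4)] -> total=13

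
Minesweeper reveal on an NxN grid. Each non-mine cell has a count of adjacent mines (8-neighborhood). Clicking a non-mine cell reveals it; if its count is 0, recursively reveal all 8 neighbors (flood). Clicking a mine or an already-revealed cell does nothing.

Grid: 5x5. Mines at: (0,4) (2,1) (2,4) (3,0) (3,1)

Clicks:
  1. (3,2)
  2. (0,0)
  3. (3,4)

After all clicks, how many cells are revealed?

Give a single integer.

Click 1 (3,2) count=2: revealed 1 new [(3,2)] -> total=1
Click 2 (0,0) count=0: revealed 8 new [(0,0) (0,1) (0,2) (0,3) (1,0) (1,1) (1,2) (1,3)] -> total=9
Click 3 (3,4) count=1: revealed 1 new [(3,4)] -> total=10

Answer: 10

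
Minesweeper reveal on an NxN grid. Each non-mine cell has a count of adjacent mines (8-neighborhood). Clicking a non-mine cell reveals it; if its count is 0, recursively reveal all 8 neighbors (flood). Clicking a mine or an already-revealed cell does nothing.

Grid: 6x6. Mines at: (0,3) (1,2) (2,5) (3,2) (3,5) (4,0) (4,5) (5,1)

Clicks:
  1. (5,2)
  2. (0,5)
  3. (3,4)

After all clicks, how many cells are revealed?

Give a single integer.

Answer: 6

Derivation:
Click 1 (5,2) count=1: revealed 1 new [(5,2)] -> total=1
Click 2 (0,5) count=0: revealed 4 new [(0,4) (0,5) (1,4) (1,5)] -> total=5
Click 3 (3,4) count=3: revealed 1 new [(3,4)] -> total=6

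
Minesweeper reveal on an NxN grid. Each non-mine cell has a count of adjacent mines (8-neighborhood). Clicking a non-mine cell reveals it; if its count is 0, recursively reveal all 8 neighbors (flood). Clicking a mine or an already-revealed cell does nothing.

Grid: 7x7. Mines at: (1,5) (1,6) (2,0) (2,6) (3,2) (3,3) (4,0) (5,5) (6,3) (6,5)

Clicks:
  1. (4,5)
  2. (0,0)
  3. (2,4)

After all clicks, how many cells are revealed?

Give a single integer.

Click 1 (4,5) count=1: revealed 1 new [(4,5)] -> total=1
Click 2 (0,0) count=0: revealed 14 new [(0,0) (0,1) (0,2) (0,3) (0,4) (1,0) (1,1) (1,2) (1,3) (1,4) (2,1) (2,2) (2,3) (2,4)] -> total=15
Click 3 (2,4) count=2: revealed 0 new [(none)] -> total=15

Answer: 15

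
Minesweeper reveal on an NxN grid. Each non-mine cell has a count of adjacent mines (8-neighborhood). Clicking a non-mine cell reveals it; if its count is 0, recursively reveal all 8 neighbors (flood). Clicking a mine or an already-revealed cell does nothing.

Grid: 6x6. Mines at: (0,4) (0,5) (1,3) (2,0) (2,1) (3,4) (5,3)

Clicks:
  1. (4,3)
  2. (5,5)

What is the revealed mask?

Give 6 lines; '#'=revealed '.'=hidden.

Answer: ......
......
......
......
...###
....##

Derivation:
Click 1 (4,3) count=2: revealed 1 new [(4,3)] -> total=1
Click 2 (5,5) count=0: revealed 4 new [(4,4) (4,5) (5,4) (5,5)] -> total=5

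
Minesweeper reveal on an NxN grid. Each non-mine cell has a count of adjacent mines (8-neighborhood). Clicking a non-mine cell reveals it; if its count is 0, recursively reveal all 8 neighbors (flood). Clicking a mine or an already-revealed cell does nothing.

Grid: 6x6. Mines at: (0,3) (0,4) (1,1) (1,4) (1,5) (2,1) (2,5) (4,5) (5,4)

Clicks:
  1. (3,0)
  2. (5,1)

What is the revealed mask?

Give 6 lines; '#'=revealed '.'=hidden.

Answer: ......
......
..###.
#####.
#####.
####..

Derivation:
Click 1 (3,0) count=1: revealed 1 new [(3,0)] -> total=1
Click 2 (5,1) count=0: revealed 16 new [(2,2) (2,3) (2,4) (3,1) (3,2) (3,3) (3,4) (4,0) (4,1) (4,2) (4,3) (4,4) (5,0) (5,1) (5,2) (5,3)] -> total=17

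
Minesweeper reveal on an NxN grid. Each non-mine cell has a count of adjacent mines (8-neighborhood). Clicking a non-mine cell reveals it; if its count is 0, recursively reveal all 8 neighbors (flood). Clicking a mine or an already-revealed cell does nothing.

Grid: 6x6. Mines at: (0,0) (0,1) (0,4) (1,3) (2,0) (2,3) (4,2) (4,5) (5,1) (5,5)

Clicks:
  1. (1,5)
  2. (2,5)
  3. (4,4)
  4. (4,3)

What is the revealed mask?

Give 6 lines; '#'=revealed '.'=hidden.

Click 1 (1,5) count=1: revealed 1 new [(1,5)] -> total=1
Click 2 (2,5) count=0: revealed 5 new [(1,4) (2,4) (2,5) (3,4) (3,5)] -> total=6
Click 3 (4,4) count=2: revealed 1 new [(4,4)] -> total=7
Click 4 (4,3) count=1: revealed 1 new [(4,3)] -> total=8

Answer: ......
....##
....##
....##
...##.
......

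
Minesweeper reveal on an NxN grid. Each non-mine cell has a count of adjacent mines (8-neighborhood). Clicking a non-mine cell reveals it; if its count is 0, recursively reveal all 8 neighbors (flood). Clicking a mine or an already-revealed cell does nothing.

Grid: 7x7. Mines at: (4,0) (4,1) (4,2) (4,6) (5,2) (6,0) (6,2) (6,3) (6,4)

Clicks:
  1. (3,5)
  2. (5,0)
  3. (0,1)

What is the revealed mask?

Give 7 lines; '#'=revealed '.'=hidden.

Answer: #######
#######
#######
#######
...###.
#..###.
.......

Derivation:
Click 1 (3,5) count=1: revealed 1 new [(3,5)] -> total=1
Click 2 (5,0) count=3: revealed 1 new [(5,0)] -> total=2
Click 3 (0,1) count=0: revealed 33 new [(0,0) (0,1) (0,2) (0,3) (0,4) (0,5) (0,6) (1,0) (1,1) (1,2) (1,3) (1,4) (1,5) (1,6) (2,0) (2,1) (2,2) (2,3) (2,4) (2,5) (2,6) (3,0) (3,1) (3,2) (3,3) (3,4) (3,6) (4,3) (4,4) (4,5) (5,3) (5,4) (5,5)] -> total=35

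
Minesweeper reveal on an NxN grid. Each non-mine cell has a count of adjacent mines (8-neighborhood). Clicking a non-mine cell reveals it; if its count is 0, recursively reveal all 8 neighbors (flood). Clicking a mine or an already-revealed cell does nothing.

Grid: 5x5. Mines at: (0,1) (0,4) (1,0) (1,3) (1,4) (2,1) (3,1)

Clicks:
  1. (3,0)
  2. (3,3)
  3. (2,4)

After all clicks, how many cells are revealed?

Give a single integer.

Answer: 10

Derivation:
Click 1 (3,0) count=2: revealed 1 new [(3,0)] -> total=1
Click 2 (3,3) count=0: revealed 9 new [(2,2) (2,3) (2,4) (3,2) (3,3) (3,4) (4,2) (4,3) (4,4)] -> total=10
Click 3 (2,4) count=2: revealed 0 new [(none)] -> total=10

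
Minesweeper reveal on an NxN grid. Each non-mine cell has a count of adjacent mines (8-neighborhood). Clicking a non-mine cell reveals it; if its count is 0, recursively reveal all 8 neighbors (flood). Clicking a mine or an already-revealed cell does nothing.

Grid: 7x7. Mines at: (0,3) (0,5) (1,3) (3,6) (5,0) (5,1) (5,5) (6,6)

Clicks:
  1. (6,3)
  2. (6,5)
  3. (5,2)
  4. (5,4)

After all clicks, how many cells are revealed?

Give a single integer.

Answer: 31

Derivation:
Click 1 (6,3) count=0: revealed 30 new [(0,0) (0,1) (0,2) (1,0) (1,1) (1,2) (2,0) (2,1) (2,2) (2,3) (2,4) (2,5) (3,0) (3,1) (3,2) (3,3) (3,4) (3,5) (4,0) (4,1) (4,2) (4,3) (4,4) (4,5) (5,2) (5,3) (5,4) (6,2) (6,3) (6,4)] -> total=30
Click 2 (6,5) count=2: revealed 1 new [(6,5)] -> total=31
Click 3 (5,2) count=1: revealed 0 new [(none)] -> total=31
Click 4 (5,4) count=1: revealed 0 new [(none)] -> total=31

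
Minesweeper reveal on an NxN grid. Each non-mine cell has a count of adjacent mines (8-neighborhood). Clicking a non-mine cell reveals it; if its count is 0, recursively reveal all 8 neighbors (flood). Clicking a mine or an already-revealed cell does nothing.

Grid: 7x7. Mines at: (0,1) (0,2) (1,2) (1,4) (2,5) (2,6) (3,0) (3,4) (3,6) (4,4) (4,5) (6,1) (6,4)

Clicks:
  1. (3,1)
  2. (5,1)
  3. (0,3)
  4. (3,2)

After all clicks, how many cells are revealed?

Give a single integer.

Answer: 13

Derivation:
Click 1 (3,1) count=1: revealed 1 new [(3,1)] -> total=1
Click 2 (5,1) count=1: revealed 1 new [(5,1)] -> total=2
Click 3 (0,3) count=3: revealed 1 new [(0,3)] -> total=3
Click 4 (3,2) count=0: revealed 10 new [(2,1) (2,2) (2,3) (3,2) (3,3) (4,1) (4,2) (4,3) (5,2) (5,3)] -> total=13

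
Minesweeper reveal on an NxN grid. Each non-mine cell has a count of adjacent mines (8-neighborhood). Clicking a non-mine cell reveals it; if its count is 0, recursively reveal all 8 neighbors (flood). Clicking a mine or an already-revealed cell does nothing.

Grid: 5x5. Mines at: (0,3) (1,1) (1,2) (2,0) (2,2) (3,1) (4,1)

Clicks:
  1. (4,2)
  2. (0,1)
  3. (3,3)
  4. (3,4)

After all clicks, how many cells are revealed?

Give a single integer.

Click 1 (4,2) count=2: revealed 1 new [(4,2)] -> total=1
Click 2 (0,1) count=2: revealed 1 new [(0,1)] -> total=2
Click 3 (3,3) count=1: revealed 1 new [(3,3)] -> total=3
Click 4 (3,4) count=0: revealed 8 new [(1,3) (1,4) (2,3) (2,4) (3,2) (3,4) (4,3) (4,4)] -> total=11

Answer: 11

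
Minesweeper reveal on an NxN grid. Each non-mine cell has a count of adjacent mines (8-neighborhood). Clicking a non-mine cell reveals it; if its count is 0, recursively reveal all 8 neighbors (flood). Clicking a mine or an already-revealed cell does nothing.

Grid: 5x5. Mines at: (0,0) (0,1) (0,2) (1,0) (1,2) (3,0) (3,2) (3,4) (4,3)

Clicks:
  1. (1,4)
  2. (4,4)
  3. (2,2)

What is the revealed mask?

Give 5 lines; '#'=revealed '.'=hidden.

Click 1 (1,4) count=0: revealed 6 new [(0,3) (0,4) (1,3) (1,4) (2,3) (2,4)] -> total=6
Click 2 (4,4) count=2: revealed 1 new [(4,4)] -> total=7
Click 3 (2,2) count=2: revealed 1 new [(2,2)] -> total=8

Answer: ...##
...##
..###
.....
....#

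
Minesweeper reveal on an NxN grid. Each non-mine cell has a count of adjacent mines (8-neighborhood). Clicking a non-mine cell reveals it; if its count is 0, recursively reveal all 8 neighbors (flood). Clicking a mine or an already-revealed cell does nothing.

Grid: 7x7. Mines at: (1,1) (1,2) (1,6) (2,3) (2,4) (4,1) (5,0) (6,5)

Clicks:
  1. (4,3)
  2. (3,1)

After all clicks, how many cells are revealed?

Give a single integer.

Click 1 (4,3) count=0: revealed 22 new [(2,5) (2,6) (3,2) (3,3) (3,4) (3,5) (3,6) (4,2) (4,3) (4,4) (4,5) (4,6) (5,1) (5,2) (5,3) (5,4) (5,5) (5,6) (6,1) (6,2) (6,3) (6,4)] -> total=22
Click 2 (3,1) count=1: revealed 1 new [(3,1)] -> total=23

Answer: 23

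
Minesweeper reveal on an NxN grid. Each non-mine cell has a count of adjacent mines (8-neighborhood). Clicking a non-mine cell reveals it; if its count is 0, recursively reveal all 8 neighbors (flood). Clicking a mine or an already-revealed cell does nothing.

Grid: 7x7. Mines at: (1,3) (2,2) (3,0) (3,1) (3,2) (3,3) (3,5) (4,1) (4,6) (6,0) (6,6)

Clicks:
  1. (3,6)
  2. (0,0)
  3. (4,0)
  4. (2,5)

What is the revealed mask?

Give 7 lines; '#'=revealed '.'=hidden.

Answer: ###....
###....
##...#.
......#
#......
.......
.......

Derivation:
Click 1 (3,6) count=2: revealed 1 new [(3,6)] -> total=1
Click 2 (0,0) count=0: revealed 8 new [(0,0) (0,1) (0,2) (1,0) (1,1) (1,2) (2,0) (2,1)] -> total=9
Click 3 (4,0) count=3: revealed 1 new [(4,0)] -> total=10
Click 4 (2,5) count=1: revealed 1 new [(2,5)] -> total=11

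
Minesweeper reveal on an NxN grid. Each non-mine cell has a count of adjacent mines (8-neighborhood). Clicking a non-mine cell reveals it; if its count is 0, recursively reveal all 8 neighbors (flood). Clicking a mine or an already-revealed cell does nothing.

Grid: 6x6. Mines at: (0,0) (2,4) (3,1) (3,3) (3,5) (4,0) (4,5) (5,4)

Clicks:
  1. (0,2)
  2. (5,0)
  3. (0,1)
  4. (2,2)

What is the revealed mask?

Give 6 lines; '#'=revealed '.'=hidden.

Click 1 (0,2) count=0: revealed 13 new [(0,1) (0,2) (0,3) (0,4) (0,5) (1,1) (1,2) (1,3) (1,4) (1,5) (2,1) (2,2) (2,3)] -> total=13
Click 2 (5,0) count=1: revealed 1 new [(5,0)] -> total=14
Click 3 (0,1) count=1: revealed 0 new [(none)] -> total=14
Click 4 (2,2) count=2: revealed 0 new [(none)] -> total=14

Answer: .#####
.#####
.###..
......
......
#.....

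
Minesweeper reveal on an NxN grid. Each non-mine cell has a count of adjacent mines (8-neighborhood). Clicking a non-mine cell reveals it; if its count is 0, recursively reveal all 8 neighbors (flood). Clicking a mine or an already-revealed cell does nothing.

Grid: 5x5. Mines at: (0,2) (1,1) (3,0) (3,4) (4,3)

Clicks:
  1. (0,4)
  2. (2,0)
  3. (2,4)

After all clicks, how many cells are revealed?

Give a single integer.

Click 1 (0,4) count=0: revealed 6 new [(0,3) (0,4) (1,3) (1,4) (2,3) (2,4)] -> total=6
Click 2 (2,0) count=2: revealed 1 new [(2,0)] -> total=7
Click 3 (2,4) count=1: revealed 0 new [(none)] -> total=7

Answer: 7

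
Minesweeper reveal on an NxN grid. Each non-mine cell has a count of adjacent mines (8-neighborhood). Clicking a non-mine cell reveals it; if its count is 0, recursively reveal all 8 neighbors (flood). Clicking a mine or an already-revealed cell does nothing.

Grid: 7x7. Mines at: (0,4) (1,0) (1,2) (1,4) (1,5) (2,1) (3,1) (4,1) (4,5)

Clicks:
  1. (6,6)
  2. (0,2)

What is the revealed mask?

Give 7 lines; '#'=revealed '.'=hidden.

Answer: ..#....
.......
..###..
..###..
..###..
#######
#######

Derivation:
Click 1 (6,6) count=0: revealed 23 new [(2,2) (2,3) (2,4) (3,2) (3,3) (3,4) (4,2) (4,3) (4,4) (5,0) (5,1) (5,2) (5,3) (5,4) (5,5) (5,6) (6,0) (6,1) (6,2) (6,3) (6,4) (6,5) (6,6)] -> total=23
Click 2 (0,2) count=1: revealed 1 new [(0,2)] -> total=24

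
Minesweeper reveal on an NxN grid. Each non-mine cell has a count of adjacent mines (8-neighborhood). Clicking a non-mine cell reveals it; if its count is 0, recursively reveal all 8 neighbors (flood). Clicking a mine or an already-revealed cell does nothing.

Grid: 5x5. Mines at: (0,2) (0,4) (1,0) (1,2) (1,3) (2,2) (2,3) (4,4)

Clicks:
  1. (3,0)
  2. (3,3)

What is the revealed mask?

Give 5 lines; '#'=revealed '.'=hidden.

Click 1 (3,0) count=0: revealed 10 new [(2,0) (2,1) (3,0) (3,1) (3,2) (3,3) (4,0) (4,1) (4,2) (4,3)] -> total=10
Click 2 (3,3) count=3: revealed 0 new [(none)] -> total=10

Answer: .....
.....
##...
####.
####.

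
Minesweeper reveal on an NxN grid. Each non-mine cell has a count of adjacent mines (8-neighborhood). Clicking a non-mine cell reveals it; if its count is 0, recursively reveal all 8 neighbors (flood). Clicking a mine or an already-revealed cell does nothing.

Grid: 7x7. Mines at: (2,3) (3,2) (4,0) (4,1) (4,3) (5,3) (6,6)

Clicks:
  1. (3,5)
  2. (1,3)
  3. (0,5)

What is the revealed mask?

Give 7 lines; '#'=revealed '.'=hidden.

Answer: #######
#######
###.###
##..###
....###
....###
.......

Derivation:
Click 1 (3,5) count=0: revealed 31 new [(0,0) (0,1) (0,2) (0,3) (0,4) (0,5) (0,6) (1,0) (1,1) (1,2) (1,3) (1,4) (1,5) (1,6) (2,0) (2,1) (2,2) (2,4) (2,5) (2,6) (3,0) (3,1) (3,4) (3,5) (3,6) (4,4) (4,5) (4,6) (5,4) (5,5) (5,6)] -> total=31
Click 2 (1,3) count=1: revealed 0 new [(none)] -> total=31
Click 3 (0,5) count=0: revealed 0 new [(none)] -> total=31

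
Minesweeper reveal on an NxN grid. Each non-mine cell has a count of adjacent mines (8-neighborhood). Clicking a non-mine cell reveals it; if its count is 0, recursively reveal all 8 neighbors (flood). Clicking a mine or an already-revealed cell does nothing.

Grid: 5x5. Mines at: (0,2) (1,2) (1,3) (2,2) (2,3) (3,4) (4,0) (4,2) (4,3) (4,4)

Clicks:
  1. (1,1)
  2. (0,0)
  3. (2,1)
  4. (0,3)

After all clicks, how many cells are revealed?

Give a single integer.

Click 1 (1,1) count=3: revealed 1 new [(1,1)] -> total=1
Click 2 (0,0) count=0: revealed 7 new [(0,0) (0,1) (1,0) (2,0) (2,1) (3,0) (3,1)] -> total=8
Click 3 (2,1) count=2: revealed 0 new [(none)] -> total=8
Click 4 (0,3) count=3: revealed 1 new [(0,3)] -> total=9

Answer: 9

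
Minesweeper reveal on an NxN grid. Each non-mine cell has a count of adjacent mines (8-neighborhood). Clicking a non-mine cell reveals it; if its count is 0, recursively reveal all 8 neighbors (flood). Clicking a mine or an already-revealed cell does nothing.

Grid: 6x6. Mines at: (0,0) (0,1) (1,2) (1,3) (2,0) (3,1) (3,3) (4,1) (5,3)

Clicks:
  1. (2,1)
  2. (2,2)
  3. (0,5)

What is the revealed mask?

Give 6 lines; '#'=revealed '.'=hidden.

Click 1 (2,1) count=3: revealed 1 new [(2,1)] -> total=1
Click 2 (2,2) count=4: revealed 1 new [(2,2)] -> total=2
Click 3 (0,5) count=0: revealed 12 new [(0,4) (0,5) (1,4) (1,5) (2,4) (2,5) (3,4) (3,5) (4,4) (4,5) (5,4) (5,5)] -> total=14

Answer: ....##
....##
.##.##
....##
....##
....##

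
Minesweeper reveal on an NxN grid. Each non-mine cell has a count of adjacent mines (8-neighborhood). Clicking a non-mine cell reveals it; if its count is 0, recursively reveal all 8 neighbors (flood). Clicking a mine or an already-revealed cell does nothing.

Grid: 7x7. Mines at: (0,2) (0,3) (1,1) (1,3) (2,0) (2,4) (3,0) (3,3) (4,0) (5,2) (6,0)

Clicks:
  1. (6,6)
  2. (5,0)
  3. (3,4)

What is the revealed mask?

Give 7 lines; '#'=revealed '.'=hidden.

Click 1 (6,6) count=0: revealed 23 new [(0,4) (0,5) (0,6) (1,4) (1,5) (1,6) (2,5) (2,6) (3,4) (3,5) (3,6) (4,3) (4,4) (4,5) (4,6) (5,3) (5,4) (5,5) (5,6) (6,3) (6,4) (6,5) (6,6)] -> total=23
Click 2 (5,0) count=2: revealed 1 new [(5,0)] -> total=24
Click 3 (3,4) count=2: revealed 0 new [(none)] -> total=24

Answer: ....###
....###
.....##
....###
...####
#..####
...####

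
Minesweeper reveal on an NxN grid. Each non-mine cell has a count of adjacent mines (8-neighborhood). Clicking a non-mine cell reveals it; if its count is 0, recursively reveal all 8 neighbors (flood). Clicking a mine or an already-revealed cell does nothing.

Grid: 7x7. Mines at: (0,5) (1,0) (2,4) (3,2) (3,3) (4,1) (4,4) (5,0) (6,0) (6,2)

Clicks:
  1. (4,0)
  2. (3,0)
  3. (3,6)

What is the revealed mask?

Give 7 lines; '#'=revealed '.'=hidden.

Click 1 (4,0) count=2: revealed 1 new [(4,0)] -> total=1
Click 2 (3,0) count=1: revealed 1 new [(3,0)] -> total=2
Click 3 (3,6) count=0: revealed 16 new [(1,5) (1,6) (2,5) (2,6) (3,5) (3,6) (4,5) (4,6) (5,3) (5,4) (5,5) (5,6) (6,3) (6,4) (6,5) (6,6)] -> total=18

Answer: .......
.....##
.....##
#....##
#....##
...####
...####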